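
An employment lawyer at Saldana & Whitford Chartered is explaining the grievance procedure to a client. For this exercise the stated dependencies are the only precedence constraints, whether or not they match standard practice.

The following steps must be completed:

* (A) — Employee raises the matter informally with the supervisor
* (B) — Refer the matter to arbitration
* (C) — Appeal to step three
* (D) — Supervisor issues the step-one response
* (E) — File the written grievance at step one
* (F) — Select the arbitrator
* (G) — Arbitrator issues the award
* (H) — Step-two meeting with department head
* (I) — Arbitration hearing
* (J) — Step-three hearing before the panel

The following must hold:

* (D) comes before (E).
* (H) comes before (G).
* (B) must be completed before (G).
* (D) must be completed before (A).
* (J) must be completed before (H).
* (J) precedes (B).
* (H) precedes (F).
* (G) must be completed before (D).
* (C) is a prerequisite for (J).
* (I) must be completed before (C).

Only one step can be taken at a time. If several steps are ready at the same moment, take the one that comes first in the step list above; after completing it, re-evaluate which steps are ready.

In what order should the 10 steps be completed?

(I), (C), (J), (B), (H), (F), (G), (D), (A), (E)

(I) is the only step with nothing outstanding, so it goes first.
Next only (C) has its prerequisites met → (C).
Next only (J) has its prerequisites met → (J).
Ready: (B) and (H). (B) is listed earlier → (B).
(H) is the only step now ready → (H).
Now (F) and (G) have their prerequisites met. (F) is listed earlier, so (F) next.
(G) needed (B) and (H), now all done → (G).
(D) needed (G), now all done → (D).
Ready: (A) and (E). (A) is listed earlier → (A).
That leaves (E) as the only ready step → (E).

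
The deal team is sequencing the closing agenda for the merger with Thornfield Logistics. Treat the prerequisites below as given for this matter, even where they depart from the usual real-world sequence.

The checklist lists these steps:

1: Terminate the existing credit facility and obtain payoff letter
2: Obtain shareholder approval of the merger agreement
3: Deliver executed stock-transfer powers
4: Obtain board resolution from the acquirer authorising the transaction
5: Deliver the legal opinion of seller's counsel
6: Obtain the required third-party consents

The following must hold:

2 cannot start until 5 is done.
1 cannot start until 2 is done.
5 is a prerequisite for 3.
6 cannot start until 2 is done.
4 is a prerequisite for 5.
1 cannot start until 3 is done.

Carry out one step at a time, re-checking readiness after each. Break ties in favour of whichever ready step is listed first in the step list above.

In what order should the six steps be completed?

4 5 2 3 1 6

Only 4 has no prerequisites, so it is first.
That leaves 5 as the only ready step → 5.
2 and 3 are both available; 2 is listed earlier → 2.
Now 3 and 6 have their prerequisites met. 3 is listed earlier, so 3 next.
Ready: 1 and 6. 1 is listed earlier → 1.
6 needed 2, now all done → 6.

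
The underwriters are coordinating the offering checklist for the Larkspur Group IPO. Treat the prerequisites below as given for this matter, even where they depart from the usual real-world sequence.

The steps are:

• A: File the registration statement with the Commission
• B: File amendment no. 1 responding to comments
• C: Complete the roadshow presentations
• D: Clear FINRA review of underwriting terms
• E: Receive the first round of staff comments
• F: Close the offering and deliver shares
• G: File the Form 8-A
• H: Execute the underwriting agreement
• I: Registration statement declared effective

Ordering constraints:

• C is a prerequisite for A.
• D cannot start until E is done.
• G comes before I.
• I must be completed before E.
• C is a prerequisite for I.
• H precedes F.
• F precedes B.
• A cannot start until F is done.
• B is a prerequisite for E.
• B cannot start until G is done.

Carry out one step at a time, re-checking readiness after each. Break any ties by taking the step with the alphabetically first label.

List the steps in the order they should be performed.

C, G, H, F, A, B, I, E, D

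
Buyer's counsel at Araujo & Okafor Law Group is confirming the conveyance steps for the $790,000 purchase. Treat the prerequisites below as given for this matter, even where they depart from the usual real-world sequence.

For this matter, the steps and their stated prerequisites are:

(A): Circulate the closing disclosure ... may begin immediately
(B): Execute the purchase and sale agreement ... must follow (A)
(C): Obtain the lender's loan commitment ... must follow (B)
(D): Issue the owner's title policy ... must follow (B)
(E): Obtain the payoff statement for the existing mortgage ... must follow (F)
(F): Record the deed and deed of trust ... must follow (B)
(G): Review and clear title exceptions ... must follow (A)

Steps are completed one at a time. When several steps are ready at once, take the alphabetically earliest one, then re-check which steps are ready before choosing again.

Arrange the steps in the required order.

(A), (B), (C), (D), (F), (E), (G)

(A) is the only step with nothing outstanding, so it goes first.
Now (B) and (G) have their prerequisites met. (B) has the earlier label, so (B) next.
(C), (D) and (F) now also ready, so the ready set is {(C), (D), (F), (G)}; (C) has the earlier label → (C).
Ready: (D), (F) and (G). (D) has the earlier label → (D).
Now (F) and (G) have their prerequisites met. (F) has the earlier label, so (F) next.
(E) now also ready, so the ready set is {(E), (G)}; (E) has the earlier label → (E).
(G) needed (A), now all done → (G).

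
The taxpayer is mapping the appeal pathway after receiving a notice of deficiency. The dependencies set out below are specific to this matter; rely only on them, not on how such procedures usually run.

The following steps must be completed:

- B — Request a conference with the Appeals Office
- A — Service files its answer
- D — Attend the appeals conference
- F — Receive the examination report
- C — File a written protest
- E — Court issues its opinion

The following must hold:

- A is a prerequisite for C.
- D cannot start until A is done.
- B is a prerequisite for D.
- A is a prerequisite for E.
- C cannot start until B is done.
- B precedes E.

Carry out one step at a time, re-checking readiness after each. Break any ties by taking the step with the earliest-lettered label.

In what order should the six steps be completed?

Nothing is required for A, B and F. A has the earlier label → A first.
Now B and F have their prerequisites met. B has the earlier label, so B next.
C, D, E and F are all available; C has the earlier label → C.
Now D, E and F have their prerequisites met. D has the earlier label, so D next.
E and F are both available; E has the earlier label → E.
F is the only step now ready → F.

A, B, C, D, E, F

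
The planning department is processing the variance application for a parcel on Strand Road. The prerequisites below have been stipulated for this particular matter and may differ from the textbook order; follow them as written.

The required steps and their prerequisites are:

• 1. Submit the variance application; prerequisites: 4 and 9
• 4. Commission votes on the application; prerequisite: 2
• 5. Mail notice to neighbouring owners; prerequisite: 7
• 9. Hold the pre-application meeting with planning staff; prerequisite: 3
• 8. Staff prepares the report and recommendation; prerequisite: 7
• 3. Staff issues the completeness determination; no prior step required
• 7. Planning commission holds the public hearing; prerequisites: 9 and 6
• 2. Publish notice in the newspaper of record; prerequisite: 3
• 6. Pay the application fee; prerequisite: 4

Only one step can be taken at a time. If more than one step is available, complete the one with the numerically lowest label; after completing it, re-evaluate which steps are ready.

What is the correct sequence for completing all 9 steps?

3 → 2 → 4 → 6 → 9 → 1 → 7 → 5 → 8

3 has no prerequisites → 3 first.
2 and 9 are both available; 2 has the earlier label → 2.
Ready: 4 and 9. 4 has the earlier label → 4.
Ready: 6 and 9. 6 has the earlier label → 6.
That leaves 9 as the only ready step → 9.
Now 1 and 7 have their prerequisites met. 1 has the earlier label, so 1 next.
Next only 7 has its prerequisites met → 7.
Now 5 and 8 have their prerequisites met. 5 has the earlier label, so 5 next.
That leaves 8 as the only ready step → 8.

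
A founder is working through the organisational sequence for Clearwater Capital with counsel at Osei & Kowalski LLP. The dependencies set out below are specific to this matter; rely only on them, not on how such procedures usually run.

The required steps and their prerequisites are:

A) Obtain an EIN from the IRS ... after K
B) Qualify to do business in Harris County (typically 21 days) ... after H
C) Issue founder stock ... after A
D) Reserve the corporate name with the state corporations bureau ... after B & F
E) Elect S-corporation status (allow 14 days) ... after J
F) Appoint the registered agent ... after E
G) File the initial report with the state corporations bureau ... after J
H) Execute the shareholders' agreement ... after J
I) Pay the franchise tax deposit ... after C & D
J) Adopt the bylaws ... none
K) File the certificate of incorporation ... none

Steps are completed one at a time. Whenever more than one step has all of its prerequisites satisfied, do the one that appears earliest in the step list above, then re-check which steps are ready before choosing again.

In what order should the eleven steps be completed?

Nothing is required for J and K. J is listed earlier → J first.
E, G, H and K are all available; E is listed earlier → E.
F now also ready, so the ready set is {F, G, H, K}; F is listed earlier → F.
G, H and K are all available; G is listed earlier → G.
H and K are both available; H is listed earlier → H.
B now also ready, so the ready set is {B, K}; B is listed earlier → B.
D now also ready, so the ready set is {D, K}; D is listed earlier → D.
That leaves K as the only ready step → K.
A needed K, now all done → A.
That leaves C as the only ready step → C.
Next only I has its prerequisites met → I.

J → E → F → G → H → B → D → K → A → C → I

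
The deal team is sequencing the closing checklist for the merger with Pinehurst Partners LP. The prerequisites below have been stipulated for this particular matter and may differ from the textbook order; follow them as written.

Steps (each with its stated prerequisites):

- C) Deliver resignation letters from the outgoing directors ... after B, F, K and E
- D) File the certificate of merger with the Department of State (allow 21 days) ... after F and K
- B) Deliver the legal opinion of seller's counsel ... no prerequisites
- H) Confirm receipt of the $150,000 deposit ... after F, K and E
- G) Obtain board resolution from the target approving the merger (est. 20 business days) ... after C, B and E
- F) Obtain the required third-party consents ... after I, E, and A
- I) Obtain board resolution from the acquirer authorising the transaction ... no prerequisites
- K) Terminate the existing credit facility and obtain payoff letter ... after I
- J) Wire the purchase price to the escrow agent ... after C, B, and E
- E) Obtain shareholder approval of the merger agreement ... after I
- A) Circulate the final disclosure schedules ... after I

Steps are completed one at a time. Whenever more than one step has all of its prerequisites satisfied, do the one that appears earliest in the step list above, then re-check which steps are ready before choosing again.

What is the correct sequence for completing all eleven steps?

Nothing is required for B and I. B is listed earlier → B first.
I is the only step now ready → I.
Ready: K, E and A. K is listed earlier → K.
Ready: E and A. E is listed earlier → E.
A needed I, now all done → A.
F needed I, E and A, now all done → F.
Ready: C, D and H. C is listed earlier → C.
Ready: D, H, G and J. D is listed earlier → D.
Now H, G and J have their prerequisites met. H is listed earlier, so H next.
Now G and J have their prerequisites met. G is listed earlier, so G next.
J needed C, B and E, now all done → J.

B I K E A F C D H G J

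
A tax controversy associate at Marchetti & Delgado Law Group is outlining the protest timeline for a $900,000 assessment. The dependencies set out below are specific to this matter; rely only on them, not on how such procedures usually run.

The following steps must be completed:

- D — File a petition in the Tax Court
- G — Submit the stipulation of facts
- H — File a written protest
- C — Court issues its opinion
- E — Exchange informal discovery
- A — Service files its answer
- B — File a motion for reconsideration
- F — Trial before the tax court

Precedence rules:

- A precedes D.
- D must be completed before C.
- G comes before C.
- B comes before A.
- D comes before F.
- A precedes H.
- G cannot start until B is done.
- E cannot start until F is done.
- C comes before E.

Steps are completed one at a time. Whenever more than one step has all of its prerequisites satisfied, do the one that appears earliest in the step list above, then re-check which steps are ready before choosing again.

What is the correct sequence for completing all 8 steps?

B is the only step with nothing outstanding, so it goes first.
G and A are both available; G is listed earlier → G.
A is the only step now ready → A.
Now D and H have their prerequisites met. D is listed earlier, so D next.
Now H, C and F have their prerequisites met. H is listed earlier, so H next.
Ready: C and F. C is listed earlier → C.
That leaves F as the only ready step → F.
That leaves E as the only ready step → E.

B → G → A → D → H → C → F → E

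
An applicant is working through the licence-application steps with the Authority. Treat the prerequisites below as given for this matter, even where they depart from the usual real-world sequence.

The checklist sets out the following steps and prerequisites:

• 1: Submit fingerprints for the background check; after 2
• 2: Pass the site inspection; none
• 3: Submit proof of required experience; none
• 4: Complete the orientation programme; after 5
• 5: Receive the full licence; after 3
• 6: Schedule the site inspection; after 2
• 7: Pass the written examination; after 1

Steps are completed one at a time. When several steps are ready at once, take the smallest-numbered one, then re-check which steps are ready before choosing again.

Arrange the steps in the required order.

Nothing is required for 2 and 3. 2 has the earlier label → 2 first.
1, 3 and 6 are all available; 1 has the earlier label → 1.
Ready: 3, 6 and 7. 3 has the earlier label → 3.
5 now also ready, so the ready set is {5, 6, 7}; 5 has the earlier label → 5.
4 now also ready, so the ready set is {4, 6, 7}; 4 has the earlier label → 4.
6 and 7 are both available; 6 has the earlier label → 6.
That leaves 7 as the only ready step → 7.

2 1 3 5 4 6 7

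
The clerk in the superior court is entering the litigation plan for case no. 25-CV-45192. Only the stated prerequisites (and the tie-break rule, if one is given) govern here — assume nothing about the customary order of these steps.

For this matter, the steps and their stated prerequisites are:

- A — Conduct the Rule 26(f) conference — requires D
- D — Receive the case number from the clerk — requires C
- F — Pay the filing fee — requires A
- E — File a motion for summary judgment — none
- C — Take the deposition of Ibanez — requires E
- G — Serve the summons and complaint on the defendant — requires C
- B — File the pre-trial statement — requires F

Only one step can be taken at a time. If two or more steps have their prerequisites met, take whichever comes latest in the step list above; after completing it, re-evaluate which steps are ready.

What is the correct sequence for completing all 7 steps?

E, C, G, D, A, F, B

E has no prerequisites → E first.
C needed E, now all done → C.
Ready: G and D. G is listed later → G.
That leaves D as the only ready step → D.
That leaves A as the only ready step → A.
Next only F has its prerequisites met → F.
B needed F, now all done → B.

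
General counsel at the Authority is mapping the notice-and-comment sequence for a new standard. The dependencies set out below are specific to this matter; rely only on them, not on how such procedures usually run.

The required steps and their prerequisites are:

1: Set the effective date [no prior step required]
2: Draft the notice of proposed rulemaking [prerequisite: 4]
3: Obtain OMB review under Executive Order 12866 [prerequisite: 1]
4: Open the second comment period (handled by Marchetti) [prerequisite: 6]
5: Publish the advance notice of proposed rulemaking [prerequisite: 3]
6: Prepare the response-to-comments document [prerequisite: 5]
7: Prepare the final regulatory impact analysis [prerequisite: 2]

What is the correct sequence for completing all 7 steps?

1, 3, 5, 6, 4, 2, 7

1 has no prerequisites → 1 first.
3 needed 1, now all done → 3.
That leaves 5 as the only ready step → 5.
Next only 6 has its prerequisites met → 6.
That leaves 4 as the only ready step → 4.
2 needed 4, now all done → 2.
That leaves 7 as the only ready step → 7.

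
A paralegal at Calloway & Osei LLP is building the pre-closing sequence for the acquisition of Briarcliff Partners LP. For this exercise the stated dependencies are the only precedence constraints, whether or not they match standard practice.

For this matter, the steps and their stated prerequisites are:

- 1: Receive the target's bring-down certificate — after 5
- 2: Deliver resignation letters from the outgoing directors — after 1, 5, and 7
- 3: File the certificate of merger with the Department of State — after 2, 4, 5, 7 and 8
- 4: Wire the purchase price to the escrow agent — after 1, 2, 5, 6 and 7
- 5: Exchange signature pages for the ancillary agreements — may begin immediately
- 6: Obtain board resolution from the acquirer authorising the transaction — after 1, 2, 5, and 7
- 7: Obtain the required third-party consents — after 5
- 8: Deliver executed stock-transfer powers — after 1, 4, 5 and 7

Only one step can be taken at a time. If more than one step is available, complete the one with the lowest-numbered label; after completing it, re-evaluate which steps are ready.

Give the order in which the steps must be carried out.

5, 1, 7, 2, 6, 4, 8, 3

Only 5 has no prerequisites, so it is first.
1 and 7 are both available; 1 has the earlier label → 1.
7 is the only step now ready → 7.
2 needed 1, 5 and 7, now all done → 2.
That leaves 6 as the only ready step → 6.
Next only 4 has its prerequisites met → 4.
8 is the only step now ready → 8.
That leaves 3 as the only ready step → 3.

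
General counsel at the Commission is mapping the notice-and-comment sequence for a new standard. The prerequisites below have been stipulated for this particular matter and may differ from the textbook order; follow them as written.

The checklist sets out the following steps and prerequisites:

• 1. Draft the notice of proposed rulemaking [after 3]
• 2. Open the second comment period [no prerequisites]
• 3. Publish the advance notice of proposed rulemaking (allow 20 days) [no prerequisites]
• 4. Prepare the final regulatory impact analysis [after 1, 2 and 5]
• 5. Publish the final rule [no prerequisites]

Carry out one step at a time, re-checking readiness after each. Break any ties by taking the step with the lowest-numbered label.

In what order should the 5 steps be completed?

Nothing is required for 2, 3 and 5. 2 has the earlier label → 2 first.
3 and 5 are both available; 3 has the earlier label → 3.
Ready: 1 and 5. 1 has the earlier label → 1.
Next only 5 has its prerequisites met → 5.
4 is the only step now ready → 4.

2, 3, 1, 5, 4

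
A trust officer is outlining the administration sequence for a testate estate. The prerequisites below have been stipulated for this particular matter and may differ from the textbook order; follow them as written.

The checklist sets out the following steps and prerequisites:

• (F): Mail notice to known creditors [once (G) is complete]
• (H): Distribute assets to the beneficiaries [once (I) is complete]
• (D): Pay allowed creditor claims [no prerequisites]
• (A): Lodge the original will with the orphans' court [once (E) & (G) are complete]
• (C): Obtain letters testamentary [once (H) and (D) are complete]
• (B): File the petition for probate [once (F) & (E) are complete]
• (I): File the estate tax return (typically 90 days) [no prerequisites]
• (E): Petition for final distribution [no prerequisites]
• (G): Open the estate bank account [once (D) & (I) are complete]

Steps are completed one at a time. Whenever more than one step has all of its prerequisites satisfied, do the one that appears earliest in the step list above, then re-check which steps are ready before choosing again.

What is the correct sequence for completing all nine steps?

(D), (I), (H), (C), (E), (G), (F), (A), (B)

(D), (I) and (E) have no prerequisites; (D) is listed earlier, so (D) is first.
Now (I) and (E) have their prerequisites met. (I) is listed earlier, so (I) next.
Now (H), (E) and (G) have their prerequisites met. (H) is listed earlier, so (H) next.
(C), (E) and (G) are all available; (C) is listed earlier → (C).
Ready: (E) and (G). (E) is listed earlier → (E).
(G) needed (D) and (I), now all done → (G).
Ready: (F) and (A). (F) is listed earlier → (F).
Now (A) and (B) have their prerequisites met. (A) is listed earlier, so (A) next.
That leaves (B) as the only ready step → (B).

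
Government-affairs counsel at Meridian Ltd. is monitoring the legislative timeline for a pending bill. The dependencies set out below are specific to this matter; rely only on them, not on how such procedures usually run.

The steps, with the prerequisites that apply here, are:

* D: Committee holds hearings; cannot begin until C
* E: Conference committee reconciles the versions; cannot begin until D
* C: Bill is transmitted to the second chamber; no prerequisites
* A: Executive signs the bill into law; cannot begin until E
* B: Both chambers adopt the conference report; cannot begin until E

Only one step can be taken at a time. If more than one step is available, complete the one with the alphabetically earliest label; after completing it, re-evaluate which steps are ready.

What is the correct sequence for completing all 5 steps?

C D E A B

C is the only step with nothing outstanding, so it goes first.
D needed C, now all done → D.
E needed D, now all done → E.
A and B are both available; A has the earlier label → A.
That leaves B as the only ready step → B.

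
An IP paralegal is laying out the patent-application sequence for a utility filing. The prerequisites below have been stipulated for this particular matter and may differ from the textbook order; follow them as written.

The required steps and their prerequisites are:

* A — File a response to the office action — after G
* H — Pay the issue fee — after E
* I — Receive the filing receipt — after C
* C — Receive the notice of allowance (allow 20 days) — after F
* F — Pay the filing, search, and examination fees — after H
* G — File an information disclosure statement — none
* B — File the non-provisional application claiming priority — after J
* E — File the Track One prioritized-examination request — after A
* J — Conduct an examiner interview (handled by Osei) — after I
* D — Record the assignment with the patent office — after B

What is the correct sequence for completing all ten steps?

G has no prerequisites → G first.
That leaves A as the only ready step → A.
E needed A, now all done → E.
H needed E, now all done → H.
That leaves F as the only ready step → F.
C needed F, now all done → C.
I needed C, now all done → I.
That leaves J as the only ready step → J.
Next only B has its prerequisites met → B.
That leaves D as the only ready step → D.

G A E H F C I J B D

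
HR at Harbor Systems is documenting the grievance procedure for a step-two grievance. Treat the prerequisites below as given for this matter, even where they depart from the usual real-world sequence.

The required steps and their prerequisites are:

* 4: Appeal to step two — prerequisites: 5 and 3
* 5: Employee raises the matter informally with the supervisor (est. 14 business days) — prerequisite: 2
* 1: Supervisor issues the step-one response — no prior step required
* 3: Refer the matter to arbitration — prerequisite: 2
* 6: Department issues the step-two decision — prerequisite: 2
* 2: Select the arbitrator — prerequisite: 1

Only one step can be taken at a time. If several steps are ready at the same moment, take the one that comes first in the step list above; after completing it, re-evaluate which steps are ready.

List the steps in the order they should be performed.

1 2 5 3 4 6

1 is the only step with nothing outstanding, so it goes first.
Next only 2 has its prerequisites met → 2.
5, 3 and 6 are all available; 5 is listed earlier → 5.
Now 3 and 6 have their prerequisites met. 3 is listed earlier, so 3 next.
Ready: 4 and 6. 4 is listed earlier → 4.
6 needed 2, now all done → 6.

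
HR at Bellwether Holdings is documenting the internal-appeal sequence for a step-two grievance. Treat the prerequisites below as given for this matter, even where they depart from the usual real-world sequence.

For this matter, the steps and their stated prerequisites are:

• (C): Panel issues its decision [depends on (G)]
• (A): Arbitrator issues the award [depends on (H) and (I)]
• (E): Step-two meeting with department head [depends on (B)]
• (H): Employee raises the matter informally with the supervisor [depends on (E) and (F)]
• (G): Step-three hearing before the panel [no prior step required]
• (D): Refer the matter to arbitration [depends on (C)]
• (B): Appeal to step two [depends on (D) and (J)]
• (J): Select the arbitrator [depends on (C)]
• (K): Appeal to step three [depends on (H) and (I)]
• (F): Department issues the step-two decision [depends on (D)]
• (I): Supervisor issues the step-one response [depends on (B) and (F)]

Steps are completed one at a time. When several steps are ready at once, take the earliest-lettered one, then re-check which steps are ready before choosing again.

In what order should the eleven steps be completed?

(G) is the only step with nothing outstanding, so it goes first.
Next only (C) has its prerequisites met → (C).
(D) and (J) are both available; (D) has the earlier label → (D).
(F) and (J) are both available; (F) has the earlier label → (F).
(J) needed (C), now all done → (J).
Next only (B) has its prerequisites met → (B).
Ready: (E) and (I). (E) has the earlier label → (E).
Ready: (H) and (I). (H) has the earlier label → (H).
Next only (I) has its prerequisites met → (I).
Ready: (A) and (K). (A) has the earlier label → (A).
That leaves (K) as the only ready step → (K).

(G), (C), (D), (F), (J), (B), (E), (H), (I), (A), (K)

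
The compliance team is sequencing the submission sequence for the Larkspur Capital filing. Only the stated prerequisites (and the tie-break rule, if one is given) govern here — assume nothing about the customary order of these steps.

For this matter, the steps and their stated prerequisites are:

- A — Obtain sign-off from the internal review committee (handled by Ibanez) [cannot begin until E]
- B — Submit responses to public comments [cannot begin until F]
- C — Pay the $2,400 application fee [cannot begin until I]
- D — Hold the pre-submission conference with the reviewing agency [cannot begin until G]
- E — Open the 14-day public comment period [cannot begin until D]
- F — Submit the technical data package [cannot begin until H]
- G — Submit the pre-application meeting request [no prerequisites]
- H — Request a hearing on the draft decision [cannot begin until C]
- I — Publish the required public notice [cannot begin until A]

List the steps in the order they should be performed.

G has no prerequisites → G first.
D needed G, now all done → D.
E needed D, now all done → E.
A needed E, now all done → A.
I needed A, now all done → I.
Next only C has its prerequisites met → C.
That leaves H as the only ready step → H.
F needed H, now all done → F.
B is the only step now ready → B.

G, D, E, A, I, C, H, F, B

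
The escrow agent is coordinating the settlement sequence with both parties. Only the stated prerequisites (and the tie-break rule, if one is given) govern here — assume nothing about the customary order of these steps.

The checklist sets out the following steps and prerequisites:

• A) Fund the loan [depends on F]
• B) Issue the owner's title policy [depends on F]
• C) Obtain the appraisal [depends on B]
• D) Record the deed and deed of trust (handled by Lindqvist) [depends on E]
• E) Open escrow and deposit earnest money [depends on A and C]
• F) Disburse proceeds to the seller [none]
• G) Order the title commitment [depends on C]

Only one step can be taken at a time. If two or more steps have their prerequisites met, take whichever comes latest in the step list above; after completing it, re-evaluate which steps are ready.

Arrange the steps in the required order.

F, B, C, G, A, E, D

F has no prerequisites → F first.
Ready: B and A. B is listed later → B.
Now C and A have their prerequisites met. C is listed later, so C next.
Ready: G and A. G is listed later → G.
A is the only step now ready → A.
E is the only step now ready → E.
Next only D has its prerequisites met → D.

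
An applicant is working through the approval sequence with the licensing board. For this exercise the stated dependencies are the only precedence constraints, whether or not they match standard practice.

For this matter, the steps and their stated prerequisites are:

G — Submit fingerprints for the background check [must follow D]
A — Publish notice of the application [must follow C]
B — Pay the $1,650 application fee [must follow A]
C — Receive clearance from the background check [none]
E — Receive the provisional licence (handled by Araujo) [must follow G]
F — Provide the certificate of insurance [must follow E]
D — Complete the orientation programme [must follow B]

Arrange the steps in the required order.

C, A, B, D, G, E, F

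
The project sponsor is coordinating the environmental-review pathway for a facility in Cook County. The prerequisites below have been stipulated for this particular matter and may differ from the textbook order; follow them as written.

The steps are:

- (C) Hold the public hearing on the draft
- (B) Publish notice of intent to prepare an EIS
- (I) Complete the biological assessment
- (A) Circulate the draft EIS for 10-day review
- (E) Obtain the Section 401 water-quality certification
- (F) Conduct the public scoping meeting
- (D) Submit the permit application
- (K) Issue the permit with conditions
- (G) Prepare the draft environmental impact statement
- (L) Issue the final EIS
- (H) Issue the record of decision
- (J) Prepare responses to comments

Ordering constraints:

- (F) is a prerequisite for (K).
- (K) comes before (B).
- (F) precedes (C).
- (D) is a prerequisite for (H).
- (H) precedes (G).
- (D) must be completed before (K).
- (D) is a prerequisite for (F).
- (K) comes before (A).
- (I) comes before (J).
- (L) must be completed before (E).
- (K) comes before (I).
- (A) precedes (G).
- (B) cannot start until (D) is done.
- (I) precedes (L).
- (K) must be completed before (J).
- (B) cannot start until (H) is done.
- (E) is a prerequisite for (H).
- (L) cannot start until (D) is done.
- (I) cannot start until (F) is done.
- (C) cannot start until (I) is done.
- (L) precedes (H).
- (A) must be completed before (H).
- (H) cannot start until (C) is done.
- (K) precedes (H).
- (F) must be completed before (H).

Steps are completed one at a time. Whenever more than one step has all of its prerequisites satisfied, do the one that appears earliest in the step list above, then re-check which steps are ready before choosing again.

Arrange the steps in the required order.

Only (D) has no prerequisites, so it is first.
(F) needed (D), now all done → (F).
(K) is the only step now ready → (K).
Now (I) and (A) have their prerequisites met. (I) is listed earlier, so (I) next.
Ready: (C), (A), (L) and (J). (C) is listed earlier → (C).
Now (A), (L) and (J) have their prerequisites met. (A) is listed earlier, so (A) next.
Ready: (L) and (J). (L) is listed earlier → (L).
(E) now also ready, so the ready set is {(E), (J)}; (E) is listed earlier → (E).
(H) now also ready, so the ready set is {(H), (J)}; (H) is listed earlier → (H).
(B) and (G) now also ready, so the ready set is {(B), (G), (J)}; (B) is listed earlier → (B).
Ready: (G) and (J). (G) is listed earlier → (G).
(J) is the only step now ready → (J).

(D) (F) (K) (I) (C) (A) (L) (E) (H) (B) (G) (J)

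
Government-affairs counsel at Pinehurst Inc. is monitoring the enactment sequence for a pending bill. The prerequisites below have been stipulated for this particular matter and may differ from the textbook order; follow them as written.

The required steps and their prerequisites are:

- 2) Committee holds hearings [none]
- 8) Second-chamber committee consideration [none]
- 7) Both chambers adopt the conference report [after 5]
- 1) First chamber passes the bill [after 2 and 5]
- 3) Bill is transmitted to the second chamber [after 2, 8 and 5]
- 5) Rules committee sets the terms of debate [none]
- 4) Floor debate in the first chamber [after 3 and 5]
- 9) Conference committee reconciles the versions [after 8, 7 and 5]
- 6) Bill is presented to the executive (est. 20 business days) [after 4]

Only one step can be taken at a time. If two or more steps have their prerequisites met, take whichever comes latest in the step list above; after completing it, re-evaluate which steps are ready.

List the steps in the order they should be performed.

5 → 7 → 8 → 9 → 2 → 3 → 4 → 6 → 1

5, 8 and 2 have no prerequisites; 5 is listed later, so 5 is first.
7 now also ready, so the ready set is {7, 8, 2}; 7 is listed later → 7.
Ready: 8 and 2. 8 is listed later → 8.
9 now also ready, so the ready set is {9, 2}; 9 is listed later → 9.
2 is the only step now ready → 2.
Now 3 and 1 have their prerequisites met. 3 is listed later, so 3 next.
Ready: 4 and 1. 4 is listed later → 4.
6 now also ready, so the ready set is {6, 1}; 6 is listed later → 6.
1 needed 5 and 2, now all done → 1.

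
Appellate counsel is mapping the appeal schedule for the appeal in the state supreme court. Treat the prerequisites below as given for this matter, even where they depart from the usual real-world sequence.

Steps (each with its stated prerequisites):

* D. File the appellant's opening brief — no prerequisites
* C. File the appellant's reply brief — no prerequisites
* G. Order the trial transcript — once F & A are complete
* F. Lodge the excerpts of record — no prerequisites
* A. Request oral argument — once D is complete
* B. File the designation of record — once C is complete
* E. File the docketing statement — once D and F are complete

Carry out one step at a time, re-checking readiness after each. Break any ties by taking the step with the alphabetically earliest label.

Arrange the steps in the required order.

C, B, D, A, F, E, G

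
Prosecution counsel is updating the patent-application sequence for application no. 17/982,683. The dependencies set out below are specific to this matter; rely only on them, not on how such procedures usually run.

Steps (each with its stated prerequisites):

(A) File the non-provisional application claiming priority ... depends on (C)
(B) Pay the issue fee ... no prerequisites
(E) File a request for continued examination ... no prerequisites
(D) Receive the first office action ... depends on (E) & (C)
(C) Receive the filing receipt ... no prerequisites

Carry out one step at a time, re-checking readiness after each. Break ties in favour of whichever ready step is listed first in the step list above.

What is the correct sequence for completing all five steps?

(B), (E) and (C) have no prerequisites; (B) is listed earlier, so (B) is first.
(E) and (C) are both available; (E) is listed earlier → (E).
That leaves (C) as the only ready step → (C).
Ready: (A) and (D). (A) is listed earlier → (A).
(D) needed (E) and (C), now all done → (D).

(B), (E), (C), (A), (D)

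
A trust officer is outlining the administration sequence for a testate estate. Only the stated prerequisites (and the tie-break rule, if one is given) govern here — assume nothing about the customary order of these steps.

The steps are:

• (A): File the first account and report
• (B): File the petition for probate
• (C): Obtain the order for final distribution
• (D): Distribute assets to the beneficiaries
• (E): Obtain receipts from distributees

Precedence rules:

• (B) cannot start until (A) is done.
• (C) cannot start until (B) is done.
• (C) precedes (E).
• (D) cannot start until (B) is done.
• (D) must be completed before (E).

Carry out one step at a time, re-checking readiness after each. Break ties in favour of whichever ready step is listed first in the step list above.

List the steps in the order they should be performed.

(A) has no prerequisites → (A) first.
(B) is the only step now ready → (B).
Ready: (C) and (D). (C) is listed earlier → (C).
(D) is the only step now ready → (D).
(E) needed (C) and (D), now all done → (E).

(A), (B), (C), (D), (E)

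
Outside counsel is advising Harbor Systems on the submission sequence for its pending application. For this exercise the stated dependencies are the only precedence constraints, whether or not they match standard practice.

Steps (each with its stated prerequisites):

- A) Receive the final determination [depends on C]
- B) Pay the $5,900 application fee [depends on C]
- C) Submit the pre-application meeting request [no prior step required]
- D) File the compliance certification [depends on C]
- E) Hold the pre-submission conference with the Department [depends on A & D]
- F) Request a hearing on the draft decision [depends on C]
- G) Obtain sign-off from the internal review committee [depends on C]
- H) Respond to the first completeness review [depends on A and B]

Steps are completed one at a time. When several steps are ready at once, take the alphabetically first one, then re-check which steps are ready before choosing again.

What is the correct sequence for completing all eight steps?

C is the only step with nothing outstanding, so it goes first.
Ready: A, B, D, F and G. A has the earlier label → A.
Now B, D, F and G have their prerequisites met. B has the earlier label, so B next.
D, F, G and H are all available; D has the earlier label → D.
Ready: E, F, G and H. E has the earlier label → E.
F, G and H are all available; F has the earlier label → F.
Ready: G and H. G has the earlier label → G.
H is the only step now ready → H.

C, A, B, D, E, F, G, H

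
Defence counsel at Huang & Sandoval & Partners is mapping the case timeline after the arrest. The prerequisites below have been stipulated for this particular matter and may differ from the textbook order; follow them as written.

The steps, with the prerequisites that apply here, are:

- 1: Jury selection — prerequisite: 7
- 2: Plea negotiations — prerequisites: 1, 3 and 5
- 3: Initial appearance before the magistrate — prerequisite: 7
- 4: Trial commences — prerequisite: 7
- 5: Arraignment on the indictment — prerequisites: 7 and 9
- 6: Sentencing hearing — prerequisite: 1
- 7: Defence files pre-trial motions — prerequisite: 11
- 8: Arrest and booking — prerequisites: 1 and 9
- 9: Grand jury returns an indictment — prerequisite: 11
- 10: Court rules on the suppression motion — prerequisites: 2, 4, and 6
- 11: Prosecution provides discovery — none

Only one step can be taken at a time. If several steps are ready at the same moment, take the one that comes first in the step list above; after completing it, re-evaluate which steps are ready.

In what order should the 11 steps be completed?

11, 7, 1, 3, 4, 6, 9, 5, 2, 8, 10

Only 11 has no prerequisites, so it is first.
Now 7 and 9 have their prerequisites met. 7 is listed earlier, so 7 next.
1, 3 and 4 now also ready, so the ready set is {1, 3, 4, 9}; 1 is listed earlier → 1.
Now 3, 4, 6 and 9 have their prerequisites met. 3 is listed earlier, so 3 next.
Now 4, 6 and 9 have their prerequisites met. 4 is listed earlier, so 4 next.
Ready: 6 and 9. 6 is listed earlier → 6.
9 needed 11, now all done → 9.
Now 5 and 8 have their prerequisites met. 5 is listed earlier, so 5 next.
2 now also ready, so the ready set is {2, 8}; 2 is listed earlier → 2.
8 and 10 are both available; 8 is listed earlier → 8.
That leaves 10 as the only ready step → 10.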